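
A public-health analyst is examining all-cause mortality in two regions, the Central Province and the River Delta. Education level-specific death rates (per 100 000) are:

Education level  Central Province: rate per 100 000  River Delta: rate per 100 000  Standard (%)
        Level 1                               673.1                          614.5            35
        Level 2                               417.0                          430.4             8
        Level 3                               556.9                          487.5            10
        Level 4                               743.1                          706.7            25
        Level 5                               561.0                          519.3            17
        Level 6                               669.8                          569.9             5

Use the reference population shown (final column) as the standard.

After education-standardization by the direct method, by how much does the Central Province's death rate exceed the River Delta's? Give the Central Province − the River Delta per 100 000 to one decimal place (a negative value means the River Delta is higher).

Standard weights: 0.35, 0.08, 0.10, 0.25, 0.17, 0.05.
The Central Province: 0.3500×673.1 + 0.0800×417.0 + 0.1000×556.9 + 0.2500×743.1 + 0.1700×561.0 + 0.0500×669.8 = 639.2700 per 100 000.
The River Delta: 0.3500×614.5 + 0.0800×430.4 + 0.1000×487.5 + 0.2500×706.7 + 0.1700×519.3 + 0.0500×569.9 = 591.7080 per 100 000.
Difference = 639.2700 − 591.7080 = 47.5620.

47.6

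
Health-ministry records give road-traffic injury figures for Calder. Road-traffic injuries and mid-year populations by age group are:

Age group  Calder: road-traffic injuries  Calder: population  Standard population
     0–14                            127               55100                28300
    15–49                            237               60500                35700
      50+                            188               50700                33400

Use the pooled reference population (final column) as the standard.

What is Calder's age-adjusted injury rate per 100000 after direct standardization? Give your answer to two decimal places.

Age-specific rates per 100000 for Calder: 230.49, 391.74, 370.81.
Standard total = 97400; weights = 0.2906, 0.3665, 0.3429.
Standardized rate: 0.2906×230.49 + 0.3665×391.74 + 0.3429×370.81 = 337.7088 per 100000.

337.71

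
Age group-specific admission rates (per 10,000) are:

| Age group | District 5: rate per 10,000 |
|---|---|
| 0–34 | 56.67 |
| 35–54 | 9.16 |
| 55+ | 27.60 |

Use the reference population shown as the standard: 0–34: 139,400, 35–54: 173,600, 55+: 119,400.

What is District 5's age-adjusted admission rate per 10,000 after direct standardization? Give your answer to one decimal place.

Standard total = 432,400; weights = 0.3224, 0.4015, 0.2761.
Standardized rate: 0.3224×56.67 + 0.4015×9.16 + 0.2761×27.60 = 29.5685 per 10,000.

29.6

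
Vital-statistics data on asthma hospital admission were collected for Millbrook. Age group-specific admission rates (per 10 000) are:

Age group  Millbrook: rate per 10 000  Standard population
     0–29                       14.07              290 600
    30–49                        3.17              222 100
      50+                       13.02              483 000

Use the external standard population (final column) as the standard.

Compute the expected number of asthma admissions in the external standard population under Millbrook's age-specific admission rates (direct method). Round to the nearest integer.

Expected asthma admissions = Σ (standard pop × age-specific rate ÷ 10 000)
= 290 600×14.07/10 000 + 222 100×3.17/10 000 + 483 000×13.02/10 000
= 408.87 + 70.41 + 628.87 = 1108.15.

1108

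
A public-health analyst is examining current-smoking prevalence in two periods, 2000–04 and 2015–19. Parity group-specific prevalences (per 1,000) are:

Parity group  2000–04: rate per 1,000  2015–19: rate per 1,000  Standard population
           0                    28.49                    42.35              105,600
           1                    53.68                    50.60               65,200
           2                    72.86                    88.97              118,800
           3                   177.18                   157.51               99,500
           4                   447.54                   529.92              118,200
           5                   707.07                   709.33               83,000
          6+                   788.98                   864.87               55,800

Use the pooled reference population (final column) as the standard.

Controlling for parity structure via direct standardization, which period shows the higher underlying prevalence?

Standard total = 646,100; weights = 0.1634, 0.1009, 0.1839, 0.1540, 0.1829, 0.1285, 0.0864.
2000–04: 0.1634×28.49 + 0.1009×53.68 + 0.1839×72.86 + 0.1540×177.18 + 0.1829×447.54 + 0.1285×707.07 + 0.0864×788.98 = 291.6031 per 1,000.
2015–19: 0.1634×42.35 + 0.1009×50.60 + 0.1839×88.97 + 0.1540×157.51 + 0.1829×529.92 + 0.1285×709.33 + 0.0864×864.87 = 315.4060 per 1,000.

2015–19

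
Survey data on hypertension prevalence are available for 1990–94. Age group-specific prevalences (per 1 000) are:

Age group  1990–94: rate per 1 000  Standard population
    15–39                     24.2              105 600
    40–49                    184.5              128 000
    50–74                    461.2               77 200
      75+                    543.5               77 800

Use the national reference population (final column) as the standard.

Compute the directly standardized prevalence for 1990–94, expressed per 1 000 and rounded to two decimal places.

267.78

Standard total = 388 600; weights = 0.2717, 0.3294, 0.1987, 0.2002.
Standardized rate: 0.2717×24.2 + 0.3294×184.5 + 0.1987×461.2 + 0.2002×543.5 = 267.7830 per 1 000.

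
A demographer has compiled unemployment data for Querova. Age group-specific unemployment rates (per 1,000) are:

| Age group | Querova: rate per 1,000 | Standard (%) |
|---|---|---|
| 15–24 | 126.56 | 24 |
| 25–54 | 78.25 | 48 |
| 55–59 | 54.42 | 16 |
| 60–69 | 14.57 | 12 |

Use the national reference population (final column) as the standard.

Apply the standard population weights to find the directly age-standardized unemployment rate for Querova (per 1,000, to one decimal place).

Standard weights: 0.24, 0.48, 0.16, 0.12.
Standardized rate: 0.2400×126.56 + 0.4800×78.25 + 0.1600×54.42 + 0.1200×14.57 = 78.3900 per 1,000.

78.4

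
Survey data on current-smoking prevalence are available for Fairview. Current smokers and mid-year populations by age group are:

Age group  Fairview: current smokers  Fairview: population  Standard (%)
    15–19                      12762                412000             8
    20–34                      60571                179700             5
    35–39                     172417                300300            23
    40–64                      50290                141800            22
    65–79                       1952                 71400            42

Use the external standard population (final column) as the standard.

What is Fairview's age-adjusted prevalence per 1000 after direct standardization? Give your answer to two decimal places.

240.89

Age-specific rates per 1000 for Fairview: 30.976, 337.067, 574.149, 354.654, 27.339.
Standard weights: 0.08, 0.05, 0.23, 0.22, 0.42.
Standardized rate: 0.0800×30.976 + 0.0500×337.067 + 0.2300×574.149 + 0.2200×354.654 + 0.4200×27.339 = 240.8921 per 1000.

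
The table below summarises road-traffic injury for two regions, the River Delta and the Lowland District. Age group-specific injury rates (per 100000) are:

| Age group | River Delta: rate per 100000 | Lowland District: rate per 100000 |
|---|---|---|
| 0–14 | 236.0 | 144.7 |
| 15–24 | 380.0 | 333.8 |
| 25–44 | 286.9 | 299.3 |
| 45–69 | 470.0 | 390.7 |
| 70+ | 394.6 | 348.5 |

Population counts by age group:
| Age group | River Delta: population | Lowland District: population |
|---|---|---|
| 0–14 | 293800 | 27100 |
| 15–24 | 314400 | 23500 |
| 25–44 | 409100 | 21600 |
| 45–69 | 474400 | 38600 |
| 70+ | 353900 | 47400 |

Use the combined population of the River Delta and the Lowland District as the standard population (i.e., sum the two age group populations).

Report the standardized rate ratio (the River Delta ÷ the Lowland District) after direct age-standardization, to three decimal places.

1.157

Combined standard total = 2003800; weights = 0.1601, 0.1686, 0.2149, 0.2560, 0.2003.
The River Delta: 0.1601×236.0 + 0.1686×380.0 + 0.2149×286.9 + 0.2560×470.0 + 0.2003×394.6 = 362.8931 per 100000.
The Lowland District: 0.1601×144.7 + 0.1686×333.8 + 0.2149×299.3 + 0.2560×390.7 + 0.2003×348.5 = 313.6121 per 100000.
Ratio = 362.8931 ÷ 313.6121 = 1.15714.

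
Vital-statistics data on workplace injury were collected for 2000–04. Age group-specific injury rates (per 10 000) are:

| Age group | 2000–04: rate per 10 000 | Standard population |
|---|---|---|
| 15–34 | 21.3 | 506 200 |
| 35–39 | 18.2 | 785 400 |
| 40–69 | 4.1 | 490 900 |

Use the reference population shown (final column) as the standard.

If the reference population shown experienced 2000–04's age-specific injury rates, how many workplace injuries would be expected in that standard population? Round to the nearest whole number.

Expected workplace injuries = Σ (standard pop × age-specific rate ÷ 10 000)
= 506 200×21.3/10 000 + 785 400×18.2/10 000 + 490 900×4.1/10 000
= 1078.21 + 1429.43 + 201.27 = 2708.90.

2709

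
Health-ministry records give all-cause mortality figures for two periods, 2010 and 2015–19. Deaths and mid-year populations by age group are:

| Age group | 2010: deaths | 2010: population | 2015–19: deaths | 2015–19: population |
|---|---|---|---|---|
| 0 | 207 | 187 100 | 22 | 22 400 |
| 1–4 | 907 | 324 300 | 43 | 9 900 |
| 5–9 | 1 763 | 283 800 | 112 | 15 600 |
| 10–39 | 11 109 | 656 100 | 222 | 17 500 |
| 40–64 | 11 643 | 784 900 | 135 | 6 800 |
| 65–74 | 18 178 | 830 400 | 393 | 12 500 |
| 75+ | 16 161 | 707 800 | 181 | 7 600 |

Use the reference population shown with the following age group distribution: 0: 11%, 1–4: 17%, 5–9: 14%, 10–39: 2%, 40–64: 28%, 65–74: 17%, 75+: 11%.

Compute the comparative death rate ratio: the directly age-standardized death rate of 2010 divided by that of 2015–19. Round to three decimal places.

Age-specific rates per 1 000 for 2010: 1.106, 2.797, 6.212, 16.932, 14.834, 21.891, 22.833.
For 2015–19: 0.982, 4.343, 7.179, 12.686, 19.853, 31.440, 23.816.
Standard weights: 0.11, 0.17, 0.14, 0.02, 0.28, 0.17, 0.11.
2010: 0.1100×1.106 + 0.1700×2.797 + 0.1400×6.212 + 0.0200×16.932 + 0.2800×14.834 + 0.1700×21.891 + 0.1100×22.833 = 12.1919 per 1 000.
2015–19: 0.1100×0.982 + 0.1700×4.343 + 0.1400×7.179 + 0.0200×12.686 + 0.2800×19.853 + 0.1700×31.440 + 0.1100×23.816 = 15.6286 per 1 000.
Ratio = 12.1919 ÷ 15.6286 = 0.78010.

0.780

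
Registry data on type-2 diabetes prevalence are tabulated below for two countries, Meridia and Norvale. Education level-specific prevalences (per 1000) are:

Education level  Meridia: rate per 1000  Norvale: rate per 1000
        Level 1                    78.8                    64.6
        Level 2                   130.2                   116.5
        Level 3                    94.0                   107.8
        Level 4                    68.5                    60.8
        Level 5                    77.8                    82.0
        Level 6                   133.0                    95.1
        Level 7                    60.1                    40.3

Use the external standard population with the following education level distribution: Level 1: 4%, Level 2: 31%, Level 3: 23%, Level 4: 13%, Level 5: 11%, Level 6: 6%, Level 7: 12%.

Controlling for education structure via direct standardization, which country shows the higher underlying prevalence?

Meridia

Standard weights: 0.04, 0.31, 0.23, 0.13, 0.11, 0.06, 0.12.
Meridia: 0.0400×78.8 + 0.3100×130.2 + 0.2300×94.0 + 0.1300×68.5 + 0.1100×77.8 + 0.0600×133.0 + 0.1200×60.1 = 97.7890 per 1000.
Norvale: 0.0400×64.6 + 0.3100×116.5 + 0.2300×107.8 + 0.1300×60.8 + 0.1100×82.0 + 0.0600×95.1 + 0.1200×40.3 = 90.9590 per 1000.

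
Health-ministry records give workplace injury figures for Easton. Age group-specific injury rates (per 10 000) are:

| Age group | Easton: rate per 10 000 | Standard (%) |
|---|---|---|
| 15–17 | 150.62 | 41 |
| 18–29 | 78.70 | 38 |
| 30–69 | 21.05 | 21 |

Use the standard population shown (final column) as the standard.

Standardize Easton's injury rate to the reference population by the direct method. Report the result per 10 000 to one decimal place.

96.1

Standard weights: 0.41, 0.38, 0.21.
Standardized rate: 0.4100×150.62 + 0.3800×78.70 + 0.2100×21.05 = 96.0807 per 10 000.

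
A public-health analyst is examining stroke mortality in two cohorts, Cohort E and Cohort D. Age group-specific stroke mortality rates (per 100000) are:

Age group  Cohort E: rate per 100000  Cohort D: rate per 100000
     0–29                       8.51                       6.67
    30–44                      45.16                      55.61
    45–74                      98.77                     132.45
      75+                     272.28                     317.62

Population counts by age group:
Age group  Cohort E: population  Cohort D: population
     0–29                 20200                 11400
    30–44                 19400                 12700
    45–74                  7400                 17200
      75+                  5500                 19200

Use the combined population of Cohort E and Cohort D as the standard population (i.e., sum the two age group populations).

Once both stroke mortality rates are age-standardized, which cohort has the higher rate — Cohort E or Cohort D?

Combined standard total = 113000; weights = 0.2796, 0.2841, 0.2177, 0.2186.
Cohort E: 0.2796×8.51 + 0.2841×45.16 + 0.2177×98.77 + 0.2186×272.28 = 96.2266 per 100000.
Cohort D: 0.2796×6.67 + 0.2841×55.61 + 0.2177×132.45 + 0.2186×317.62 = 115.9233 per 100000.

Cohort D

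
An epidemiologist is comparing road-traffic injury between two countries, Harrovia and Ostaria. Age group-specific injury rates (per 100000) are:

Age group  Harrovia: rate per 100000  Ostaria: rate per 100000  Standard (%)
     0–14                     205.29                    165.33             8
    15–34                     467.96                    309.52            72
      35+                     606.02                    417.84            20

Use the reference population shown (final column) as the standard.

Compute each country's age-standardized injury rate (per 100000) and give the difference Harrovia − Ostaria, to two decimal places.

Standard weights: 0.08, 0.72, 0.20.
Harrovia: 0.0800×205.29 + 0.7200×467.96 + 0.2000×606.02 = 474.5584 per 100000.
Ostaria: 0.0800×165.33 + 0.7200×309.52 + 0.2000×417.84 = 319.6488 per 100000.
Difference = 474.5584 − 319.6488 = 154.9096.

154.91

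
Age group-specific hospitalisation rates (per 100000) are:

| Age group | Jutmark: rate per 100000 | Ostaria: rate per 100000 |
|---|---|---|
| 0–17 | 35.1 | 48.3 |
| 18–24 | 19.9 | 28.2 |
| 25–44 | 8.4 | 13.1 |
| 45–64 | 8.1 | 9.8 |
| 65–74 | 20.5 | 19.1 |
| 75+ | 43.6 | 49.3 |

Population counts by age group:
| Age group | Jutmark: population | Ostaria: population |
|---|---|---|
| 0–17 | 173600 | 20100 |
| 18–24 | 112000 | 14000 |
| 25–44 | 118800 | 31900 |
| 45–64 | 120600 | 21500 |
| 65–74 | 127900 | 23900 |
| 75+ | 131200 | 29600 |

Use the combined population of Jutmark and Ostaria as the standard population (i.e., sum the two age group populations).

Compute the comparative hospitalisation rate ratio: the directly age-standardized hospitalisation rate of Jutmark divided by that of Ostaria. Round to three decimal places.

0.806

Combined standard total = 925100; weights = 0.2094, 0.1362, 0.1629, 0.1536, 0.1641, 0.1738.
Jutmark: 0.2094×35.1 + 0.1362×19.9 + 0.1629×8.4 + 0.1536×8.1 + 0.1641×20.5 + 0.1738×43.6 = 23.6147 per 100000.
Ostaria: 0.2094×48.3 + 0.1362×28.2 + 0.1629×13.1 + 0.1536×9.8 + 0.1641×19.1 + 0.1738×49.3 = 29.2968 per 100000.
Ratio = 23.6147 ÷ 29.2968 = 0.80605.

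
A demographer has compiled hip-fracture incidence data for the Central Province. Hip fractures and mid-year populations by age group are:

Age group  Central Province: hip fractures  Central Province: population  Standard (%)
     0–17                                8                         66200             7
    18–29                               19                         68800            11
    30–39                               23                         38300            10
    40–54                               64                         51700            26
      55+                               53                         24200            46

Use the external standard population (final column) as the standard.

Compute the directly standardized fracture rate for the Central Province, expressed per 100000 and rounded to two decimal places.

Age-specific rates per 100000 for the Central Province: 12.08, 27.62, 60.05, 123.79, 219.01.
Standard weights: 0.07, 0.11, 0.10, 0.26, 0.46.
Standardized rate: 0.0700×12.08 + 0.1100×27.62 + 0.1000×60.05 + 0.2600×123.79 + 0.4600×219.01 = 142.8184 per 100000.

142.82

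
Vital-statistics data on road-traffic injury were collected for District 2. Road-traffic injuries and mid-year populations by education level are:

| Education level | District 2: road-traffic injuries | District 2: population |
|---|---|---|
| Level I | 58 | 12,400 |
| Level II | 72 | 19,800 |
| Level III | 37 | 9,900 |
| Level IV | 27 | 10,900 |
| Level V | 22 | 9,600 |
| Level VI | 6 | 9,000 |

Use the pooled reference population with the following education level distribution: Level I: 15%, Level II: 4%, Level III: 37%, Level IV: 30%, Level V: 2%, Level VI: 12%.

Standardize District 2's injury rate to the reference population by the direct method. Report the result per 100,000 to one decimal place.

Education-specific rates per 100,000 for District 2: 467.74, 363.64, 373.74, 247.71, 229.17, 66.67.
Standard weights: 0.15, 0.04, 0.37, 0.30, 0.02, 0.12.
Standardized rate: 0.1500×467.74 + 0.0400×363.64 + 0.3700×373.74 + 0.3000×247.71 + 0.0200×229.17 + 0.1200×66.67 = 309.8848 per 100,000.

309.9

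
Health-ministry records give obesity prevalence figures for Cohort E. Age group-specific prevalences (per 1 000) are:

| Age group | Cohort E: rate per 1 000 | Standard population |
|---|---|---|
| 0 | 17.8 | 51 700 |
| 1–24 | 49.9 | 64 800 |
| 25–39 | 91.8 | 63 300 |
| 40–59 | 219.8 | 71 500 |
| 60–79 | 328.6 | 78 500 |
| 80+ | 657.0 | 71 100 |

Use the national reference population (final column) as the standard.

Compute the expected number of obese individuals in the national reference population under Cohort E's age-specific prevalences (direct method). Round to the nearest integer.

Expected obese individuals = Σ (standard pop × age-specific rate ÷ 1 000)
= 51 700×17.8/1 000 + 64 800×49.9/1 000 + 63 300×91.8/1 000 + 71 500×219.8/1 000 + 78 500×328.6/1 000 + 71 100×657.0/1 000
= 920.26 + 3233.52 + 5810.94 + 15715.70 + 25795.10 + 46712.70 = 98188.22.

98188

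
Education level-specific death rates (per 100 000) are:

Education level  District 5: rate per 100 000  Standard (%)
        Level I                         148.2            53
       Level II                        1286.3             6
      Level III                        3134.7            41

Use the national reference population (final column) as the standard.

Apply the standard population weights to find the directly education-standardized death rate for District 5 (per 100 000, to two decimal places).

1440.95

Standard weights: 0.53, 0.06, 0.41.
Standardized rate: 0.5300×148.2 + 0.0600×1286.3 + 0.4100×3134.7 = 1440.9510 per 100 000.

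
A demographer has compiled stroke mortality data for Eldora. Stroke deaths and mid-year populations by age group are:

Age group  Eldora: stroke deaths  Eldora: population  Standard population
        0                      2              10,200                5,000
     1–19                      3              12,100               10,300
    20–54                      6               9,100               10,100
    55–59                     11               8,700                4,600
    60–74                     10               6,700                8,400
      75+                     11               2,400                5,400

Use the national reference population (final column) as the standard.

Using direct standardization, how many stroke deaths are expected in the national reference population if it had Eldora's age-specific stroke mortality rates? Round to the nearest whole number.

Age-specific rates per 100,000 for Eldora: 19.61, 24.79, 65.93, 126.44, 149.25, 458.33.
Expected stroke deaths = Σ (standard pop × age-specific rate ÷ 100,000)
= 5,000×19.61/100,000 + 10,300×24.79/100,000 + 10,100×65.93/100,000 + 4,600×126.44/100,000 + 8,400×149.25/100,000 + 5,400×458.33/100,000
= 0.98 + 2.55 + 6.66 + 5.82 + 12.54 + 24.75 = 53.30.

53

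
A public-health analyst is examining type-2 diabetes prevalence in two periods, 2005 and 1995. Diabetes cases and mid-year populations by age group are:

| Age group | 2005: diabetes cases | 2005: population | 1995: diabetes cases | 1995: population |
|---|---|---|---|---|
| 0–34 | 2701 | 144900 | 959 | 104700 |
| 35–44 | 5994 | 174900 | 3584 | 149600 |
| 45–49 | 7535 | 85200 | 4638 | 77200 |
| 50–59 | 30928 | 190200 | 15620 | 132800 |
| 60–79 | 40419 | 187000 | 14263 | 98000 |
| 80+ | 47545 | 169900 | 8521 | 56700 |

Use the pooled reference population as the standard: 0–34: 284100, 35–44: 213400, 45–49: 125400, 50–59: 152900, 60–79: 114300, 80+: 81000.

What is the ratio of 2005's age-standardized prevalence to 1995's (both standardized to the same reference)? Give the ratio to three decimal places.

1.546

Age-specific rates per 1000 for 2005: 18.640, 34.271, 88.439, 162.608, 216.144, 279.841.
For 1995: 9.160, 23.957, 60.078, 117.620, 145.541, 150.282.
Standard total = 971100; weights = 0.2926, 0.2198, 0.1291, 0.1575, 0.1177, 0.0834.
2005: 0.2926×18.640 + 0.2198×34.271 + 0.1291×88.439 + 0.1575×162.608 + 0.1177×216.144 + 0.0834×279.841 = 98.7896 per 1000.
1995: 0.2926×9.160 + 0.2198×23.957 + 0.1291×60.078 + 0.1575×117.620 + 0.1177×145.541 + 0.0834×150.282 = 63.8871 per 1000.
Ratio = 98.7896 ÷ 63.8871 = 1.54632.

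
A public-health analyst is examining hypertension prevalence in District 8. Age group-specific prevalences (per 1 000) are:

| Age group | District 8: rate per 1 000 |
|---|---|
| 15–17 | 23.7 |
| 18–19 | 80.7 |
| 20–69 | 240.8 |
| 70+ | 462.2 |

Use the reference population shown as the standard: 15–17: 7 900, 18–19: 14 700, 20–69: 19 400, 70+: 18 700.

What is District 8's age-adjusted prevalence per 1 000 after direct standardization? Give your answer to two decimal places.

241.98

Standard total = 60 700; weights = 0.1301, 0.2422, 0.3196, 0.3081.
Standardized rate: 0.1301×23.7 + 0.2422×80.7 + 0.3196×240.8 + 0.3081×462.2 = 241.9799 per 1 000.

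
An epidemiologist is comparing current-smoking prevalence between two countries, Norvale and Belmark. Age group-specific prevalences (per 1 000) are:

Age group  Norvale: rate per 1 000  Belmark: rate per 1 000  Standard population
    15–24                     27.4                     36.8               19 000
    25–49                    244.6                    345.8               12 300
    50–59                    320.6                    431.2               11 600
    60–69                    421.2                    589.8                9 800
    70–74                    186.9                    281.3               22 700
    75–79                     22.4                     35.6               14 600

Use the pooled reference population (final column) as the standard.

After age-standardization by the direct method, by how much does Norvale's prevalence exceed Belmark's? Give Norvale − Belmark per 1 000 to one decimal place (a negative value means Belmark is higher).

-74.4

Standard total = 90 000; weights = 0.2111, 0.1367, 0.1289, 0.1089, 0.2522, 0.1622.
Norvale: 0.2111×27.4 + 0.1367×244.6 + 0.1289×320.6 + 0.1089×421.2 + 0.2522×186.9 + 0.1622×22.4 = 177.1730 per 1 000.
Belmark: 0.2111×36.8 + 0.1367×345.8 + 0.1289×431.2 + 0.1089×589.8 + 0.2522×281.3 + 0.1622×35.6 = 251.5530 per 1 000.
Difference = 177.1730 − 251.5530 = -74.3800.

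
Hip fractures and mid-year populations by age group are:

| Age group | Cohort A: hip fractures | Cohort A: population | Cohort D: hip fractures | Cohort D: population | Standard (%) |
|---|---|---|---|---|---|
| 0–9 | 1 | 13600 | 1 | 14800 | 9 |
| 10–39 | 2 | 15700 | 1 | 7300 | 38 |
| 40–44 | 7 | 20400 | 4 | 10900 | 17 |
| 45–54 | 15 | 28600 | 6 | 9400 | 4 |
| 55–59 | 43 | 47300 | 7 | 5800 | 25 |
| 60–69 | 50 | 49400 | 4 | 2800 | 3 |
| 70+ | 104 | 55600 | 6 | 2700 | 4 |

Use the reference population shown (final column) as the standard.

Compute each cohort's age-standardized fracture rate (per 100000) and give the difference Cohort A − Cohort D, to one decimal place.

-11.3

Age-specific rates per 100000 for Cohort A: 7.35, 12.74, 34.31, 52.45, 90.91, 101.21, 187.05.
For Cohort D: 6.76, 13.70, 36.70, 63.83, 120.69, 142.86, 222.22.
Standard weights: 0.09, 0.38, 0.17, 0.04, 0.25, 0.03, 0.04.
Cohort A: 0.0900×7.35 + 0.3800×12.74 + 0.1700×34.31 + 0.0400×52.45 + 0.2500×90.91 + 0.0300×101.21 + 0.0400×187.05 = 46.6795 per 100000.
Cohort D: 0.0900×6.76 + 0.3800×13.70 + 0.1700×36.70 + 0.0400×63.83 + 0.2500×120.69 + 0.0300×142.86 + 0.0400×222.22 = 57.9523 per 100000.
Difference = 46.6795 − 57.9523 = -11.2728.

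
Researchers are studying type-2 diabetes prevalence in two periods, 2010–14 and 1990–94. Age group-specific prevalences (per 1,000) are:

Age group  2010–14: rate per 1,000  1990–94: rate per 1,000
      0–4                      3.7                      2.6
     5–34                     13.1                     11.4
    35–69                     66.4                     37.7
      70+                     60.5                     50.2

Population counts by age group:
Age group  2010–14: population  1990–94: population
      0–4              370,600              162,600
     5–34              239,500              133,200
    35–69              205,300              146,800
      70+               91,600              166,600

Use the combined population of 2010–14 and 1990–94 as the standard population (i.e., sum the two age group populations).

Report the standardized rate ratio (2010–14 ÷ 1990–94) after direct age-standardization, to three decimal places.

Combined standard total = 1,516,200; weights = 0.3517, 0.2458, 0.2322, 0.1703.
2010–14: 0.3517×3.7 + 0.2458×13.1 + 0.2322×66.4 + 0.1703×60.5 = 30.2439 per 1,000.
1990–94: 0.3517×2.6 + 0.2458×11.4 + 0.2322×37.7 + 0.1703×50.2 = 21.0203 per 1,000.
Ratio = 30.2439 ÷ 21.0203 = 1.43880.

1.439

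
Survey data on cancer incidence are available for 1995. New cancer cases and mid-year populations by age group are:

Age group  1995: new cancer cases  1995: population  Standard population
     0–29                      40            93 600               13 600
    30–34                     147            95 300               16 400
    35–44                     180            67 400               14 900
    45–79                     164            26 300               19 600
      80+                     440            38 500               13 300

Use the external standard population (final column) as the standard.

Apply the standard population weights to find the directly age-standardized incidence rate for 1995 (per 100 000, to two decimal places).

443.60

Age-specific rates per 100 000 for 1995: 42.74, 154.25, 267.06, 623.57, 1142.86.
Standard total = 77 800; weights = 0.1748, 0.2108, 0.1915, 0.2519, 0.1710.
Standardized rate: 0.1748×42.74 + 0.2108×154.25 + 0.1915×267.06 + 0.2519×623.57 + 0.1710×1142.86 = 443.6012 per 100 000.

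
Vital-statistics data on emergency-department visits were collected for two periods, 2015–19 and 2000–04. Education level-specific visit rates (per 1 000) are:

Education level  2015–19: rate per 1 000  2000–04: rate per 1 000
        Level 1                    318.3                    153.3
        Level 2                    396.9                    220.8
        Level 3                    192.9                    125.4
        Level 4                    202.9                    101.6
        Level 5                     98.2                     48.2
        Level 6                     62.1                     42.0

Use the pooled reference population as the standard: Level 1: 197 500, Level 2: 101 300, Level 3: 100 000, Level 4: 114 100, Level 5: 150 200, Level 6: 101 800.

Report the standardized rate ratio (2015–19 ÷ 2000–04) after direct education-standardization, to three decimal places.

1.887

Standard total = 764 900; weights = 0.2582, 0.1324, 0.1307, 0.1492, 0.1964, 0.1331.
2015–19: 0.2582×318.3 + 0.1324×396.9 + 0.1307×192.9 + 0.1492×202.9 + 0.1964×98.2 + 0.1331×62.1 = 217.7834 per 1 000.
2000–04: 0.2582×153.3 + 0.1324×220.8 + 0.1307×125.4 + 0.1492×101.6 + 0.1964×48.2 + 0.1331×42.0 = 115.4289 per 1 000.
Ratio = 217.7834 ÷ 115.4289 = 1.88673.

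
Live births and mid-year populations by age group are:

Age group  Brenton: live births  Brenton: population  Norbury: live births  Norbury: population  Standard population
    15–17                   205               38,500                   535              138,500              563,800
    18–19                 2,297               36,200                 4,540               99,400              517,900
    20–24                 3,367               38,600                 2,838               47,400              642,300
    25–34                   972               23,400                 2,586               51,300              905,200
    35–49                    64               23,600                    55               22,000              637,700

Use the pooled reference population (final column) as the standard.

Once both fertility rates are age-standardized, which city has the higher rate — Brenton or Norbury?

Brenton

Age-specific rates per 1,000 for Brenton: 5.325, 63.453, 87.228, 41.538, 2.712.
For Norbury: 3.863, 45.674, 59.873, 50.409, 2.500.
Standard total = 3,266,900; weights = 0.1726, 0.1585, 0.1966, 0.2771, 0.1952.
Brenton: 0.1726×5.325 + 0.1585×63.453 + 0.1966×87.228 + 0.2771×41.538 + 0.1952×2.712 = 40.1668 per 1,000.
Norbury: 0.1726×3.863 + 0.1585×45.674 + 0.1966×59.873 + 0.2771×50.409 + 0.1952×2.500 = 34.1345 per 1,000.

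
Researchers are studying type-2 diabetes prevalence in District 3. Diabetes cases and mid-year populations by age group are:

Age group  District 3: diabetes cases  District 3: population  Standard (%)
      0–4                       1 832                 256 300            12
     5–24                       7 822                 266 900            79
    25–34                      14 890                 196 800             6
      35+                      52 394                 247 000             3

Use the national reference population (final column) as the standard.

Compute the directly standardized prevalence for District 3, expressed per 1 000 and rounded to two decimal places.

Age-specific rates per 1 000 for District 3: 7.148, 29.307, 75.661, 212.121.
Standard weights: 0.12, 0.79, 0.06, 0.03.
Standardized rate: 0.1200×7.148 + 0.7900×29.307 + 0.0600×75.661 + 0.0300×212.121 = 34.9134 per 1 000.

34.91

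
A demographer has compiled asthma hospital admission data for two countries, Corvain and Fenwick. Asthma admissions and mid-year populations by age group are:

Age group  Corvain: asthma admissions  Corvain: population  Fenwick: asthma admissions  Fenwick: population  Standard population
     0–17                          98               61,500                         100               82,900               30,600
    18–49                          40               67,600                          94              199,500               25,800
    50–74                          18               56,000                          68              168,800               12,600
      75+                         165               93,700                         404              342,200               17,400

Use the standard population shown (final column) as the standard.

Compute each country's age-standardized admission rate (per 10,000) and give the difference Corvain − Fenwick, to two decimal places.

2.78

Age-specific rates per 10,000 for Corvain: 15.93, 5.92, 3.21, 17.61.
For Fenwick: 12.06, 4.71, 4.03, 11.81.
Standard total = 86,400; weights = 0.3542, 0.2986, 0.1458, 0.2014.
Corvain: 0.3542×15.93 + 0.2986×5.92 + 0.1458×3.21 + 0.2014×17.61 = 11.4256 per 10,000.
Fenwick: 0.3542×12.06 + 0.2986×4.71 + 0.1458×4.03 + 0.2014×11.81 = 8.6443 per 10,000.
Difference = 11.4256 − 8.6443 = 2.7814.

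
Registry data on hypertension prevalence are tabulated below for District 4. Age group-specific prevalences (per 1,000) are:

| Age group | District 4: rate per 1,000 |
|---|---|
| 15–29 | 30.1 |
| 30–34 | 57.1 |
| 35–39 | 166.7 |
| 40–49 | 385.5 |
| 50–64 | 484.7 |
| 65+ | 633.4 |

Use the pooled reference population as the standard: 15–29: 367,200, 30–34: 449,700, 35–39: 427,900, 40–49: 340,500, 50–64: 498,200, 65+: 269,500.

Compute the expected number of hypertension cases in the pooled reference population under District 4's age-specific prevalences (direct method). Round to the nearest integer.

651503

Expected hypertension cases = Σ (standard pop × age-specific rate ÷ 1,000)
= 367,200×30.1/1,000 + 449,700×57.1/1,000 + 427,900×166.7/1,000 + 340,500×385.5/1,000 + 498,200×484.7/1,000 + 269,500×633.4/1,000
= 11052.72 + 25677.87 + 71330.93 + 131262.75 + 241477.54 + 170701.30 = 651503.11.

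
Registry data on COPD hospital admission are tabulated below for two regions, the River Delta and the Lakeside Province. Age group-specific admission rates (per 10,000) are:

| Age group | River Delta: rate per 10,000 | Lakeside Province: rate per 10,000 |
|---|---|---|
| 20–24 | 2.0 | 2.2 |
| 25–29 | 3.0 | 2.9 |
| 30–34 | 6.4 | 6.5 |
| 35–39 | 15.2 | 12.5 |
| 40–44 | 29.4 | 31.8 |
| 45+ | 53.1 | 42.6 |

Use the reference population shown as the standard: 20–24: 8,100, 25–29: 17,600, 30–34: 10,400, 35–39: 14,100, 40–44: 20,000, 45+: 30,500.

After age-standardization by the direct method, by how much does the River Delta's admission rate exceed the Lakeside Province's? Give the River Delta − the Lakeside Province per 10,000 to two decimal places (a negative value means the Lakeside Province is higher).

Standard total = 100,700; weights = 0.0804, 0.1748, 0.1033, 0.1400, 0.1986, 0.3029.
The River Delta: 0.0804×2.0 + 0.1748×3.0 + 0.1033×6.4 + 0.1400×15.2 + 0.1986×29.4 + 0.3029×53.1 = 25.3965 per 10,000.
The Lakeside Province: 0.0804×2.2 + 0.1748×2.9 + 0.1033×6.5 + 0.1400×12.5 + 0.1986×31.8 + 0.3029×42.6 = 22.3238 per 10,000.
Difference = 25.3965 − 22.3238 = 3.0727.

3.07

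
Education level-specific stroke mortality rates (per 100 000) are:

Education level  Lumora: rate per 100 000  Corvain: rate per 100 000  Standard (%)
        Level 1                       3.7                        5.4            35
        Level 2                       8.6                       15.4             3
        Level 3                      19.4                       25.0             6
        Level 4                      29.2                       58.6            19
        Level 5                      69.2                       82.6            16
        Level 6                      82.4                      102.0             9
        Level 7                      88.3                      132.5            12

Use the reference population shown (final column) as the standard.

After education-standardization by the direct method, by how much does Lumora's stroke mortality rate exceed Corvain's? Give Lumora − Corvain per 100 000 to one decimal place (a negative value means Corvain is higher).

-15.9

Standard weights: 0.35, 0.03, 0.06, 0.19, 0.16, 0.09, 0.12.
Lumora: 0.3500×3.7 + 0.0300×8.6 + 0.0600×19.4 + 0.1900×29.2 + 0.1600×69.2 + 0.0900×82.4 + 0.1200×88.3 = 37.3490 per 100 000.
Corvain: 0.3500×5.4 + 0.0300×15.4 + 0.0600×25.0 + 0.1900×58.6 + 0.1600×82.6 + 0.0900×102.0 + 0.1200×132.5 = 53.2820 per 100 000.
Difference = 37.3490 − 53.2820 = -15.9330.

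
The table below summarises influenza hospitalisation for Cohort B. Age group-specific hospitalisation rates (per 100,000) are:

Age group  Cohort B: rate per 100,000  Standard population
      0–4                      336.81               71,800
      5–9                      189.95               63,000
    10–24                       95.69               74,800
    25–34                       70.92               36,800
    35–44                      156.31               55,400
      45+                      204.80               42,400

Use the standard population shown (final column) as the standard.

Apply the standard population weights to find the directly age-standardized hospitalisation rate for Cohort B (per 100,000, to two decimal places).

183.79

Standard total = 344,200; weights = 0.2086, 0.1830, 0.2173, 0.1069, 0.1610, 0.1232.
Standardized rate: 0.2086×336.81 + 0.1830×189.95 + 0.2173×95.69 + 0.1069×70.92 + 0.1610×156.31 + 0.1232×204.80 = 183.7896 per 100,000.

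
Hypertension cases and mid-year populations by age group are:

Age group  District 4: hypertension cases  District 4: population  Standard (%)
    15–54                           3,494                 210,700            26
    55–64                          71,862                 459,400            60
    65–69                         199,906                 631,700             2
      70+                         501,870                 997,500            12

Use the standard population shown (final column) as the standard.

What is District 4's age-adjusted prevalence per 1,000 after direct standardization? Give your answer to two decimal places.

Age-specific rates per 1,000 for District 4: 16.583, 156.426, 316.457, 503.128.
Standard weights: 0.26, 0.60, 0.02, 0.12.
Standardized rate: 0.2600×16.583 + 0.6000×156.426 + 0.0200×316.457 + 0.1200×503.128 = 164.8715 per 1,000.

164.87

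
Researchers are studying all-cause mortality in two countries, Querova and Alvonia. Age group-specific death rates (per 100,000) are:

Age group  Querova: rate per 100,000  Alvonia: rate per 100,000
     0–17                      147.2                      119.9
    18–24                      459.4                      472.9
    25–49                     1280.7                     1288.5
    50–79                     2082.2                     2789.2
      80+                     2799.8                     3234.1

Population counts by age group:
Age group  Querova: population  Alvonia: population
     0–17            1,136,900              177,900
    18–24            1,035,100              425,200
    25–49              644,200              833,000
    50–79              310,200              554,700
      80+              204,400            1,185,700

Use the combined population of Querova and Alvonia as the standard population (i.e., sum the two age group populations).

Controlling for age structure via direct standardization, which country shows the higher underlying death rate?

Alvonia

Combined standard total = 6,507,300; weights = 0.2021, 0.2244, 0.2270, 0.1329, 0.2136.
Querova: 0.2021×147.2 + 0.2244×459.4 + 0.2270×1280.7 + 0.1329×2082.2 + 0.2136×2799.8 = 1298.4106 per 100,000.
Alvonia: 0.2021×119.9 + 0.2244×472.9 + 0.2270×1288.5 + 0.1329×2789.2 + 0.2136×3234.1 = 1484.4396 per 100,000.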